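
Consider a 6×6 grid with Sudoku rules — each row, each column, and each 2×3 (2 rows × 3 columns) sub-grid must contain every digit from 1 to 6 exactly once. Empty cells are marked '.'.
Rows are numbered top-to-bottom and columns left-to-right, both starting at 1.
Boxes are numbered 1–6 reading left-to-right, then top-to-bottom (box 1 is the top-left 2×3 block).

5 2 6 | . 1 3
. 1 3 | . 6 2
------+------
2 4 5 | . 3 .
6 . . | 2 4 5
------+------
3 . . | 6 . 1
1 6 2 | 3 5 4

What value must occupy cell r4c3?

1

Row 4 already contains {2, 4, 5, 6}.
Column 3 already contains {2, 3, 5, 6}.
Its 2×3 block (box 3) already contains {2, 4, 5, 6}.
The only value from 1–6 not eliminated is 1, so r4c3 = 1.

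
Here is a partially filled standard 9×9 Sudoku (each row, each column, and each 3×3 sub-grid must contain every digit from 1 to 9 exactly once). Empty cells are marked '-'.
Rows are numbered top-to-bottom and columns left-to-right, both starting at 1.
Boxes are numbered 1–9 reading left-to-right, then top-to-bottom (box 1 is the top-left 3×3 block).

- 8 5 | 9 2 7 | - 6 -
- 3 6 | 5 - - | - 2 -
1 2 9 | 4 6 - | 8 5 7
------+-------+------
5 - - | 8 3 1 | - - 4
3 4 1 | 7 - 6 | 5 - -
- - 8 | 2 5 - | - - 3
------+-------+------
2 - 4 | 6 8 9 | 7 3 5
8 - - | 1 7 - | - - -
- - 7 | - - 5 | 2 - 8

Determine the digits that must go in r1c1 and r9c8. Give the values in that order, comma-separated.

For r1c1:
  Row 1 already contains {2, 5, 6, 7, 8, 9}.
  Column 1 already contains {1, 2, 3, 5, 8}.
  Its 3×3 block (box 1) already contains {1, 2, 3, 5, 6, 8, 9}.
  The only value from 1–9 not eliminated is 4, so r1c1 = 4.
For r9c8:
  Consider where 1 can go in box 9.
  r8c7 is out (row 8 already has a 1).
  r8c8 is out (row 8 already has a 1).
  r8c9 is out (row 8 already has a 1).
  So the only cell in box 9 that can hold 1 is r9c8.
  So r9c8 = 1.

4,1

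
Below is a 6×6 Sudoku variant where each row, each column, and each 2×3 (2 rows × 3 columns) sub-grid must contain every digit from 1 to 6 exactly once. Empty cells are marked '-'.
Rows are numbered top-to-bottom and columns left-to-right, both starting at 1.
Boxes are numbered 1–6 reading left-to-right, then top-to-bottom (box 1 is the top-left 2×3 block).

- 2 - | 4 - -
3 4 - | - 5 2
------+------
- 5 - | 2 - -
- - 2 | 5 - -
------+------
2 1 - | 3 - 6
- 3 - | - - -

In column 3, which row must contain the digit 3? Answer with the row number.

3

Consider where 3 can go in column 3.
R1C3 is out (box 1 already has a 3).
R2C3 is out (row 2 already has a 3).
R5C3 is out (row 5 already has a 3).
R6C3 is out (row 6 already has a 3).
So the only cell in column 3 that can hold 3 is R3C3.
That is row 3.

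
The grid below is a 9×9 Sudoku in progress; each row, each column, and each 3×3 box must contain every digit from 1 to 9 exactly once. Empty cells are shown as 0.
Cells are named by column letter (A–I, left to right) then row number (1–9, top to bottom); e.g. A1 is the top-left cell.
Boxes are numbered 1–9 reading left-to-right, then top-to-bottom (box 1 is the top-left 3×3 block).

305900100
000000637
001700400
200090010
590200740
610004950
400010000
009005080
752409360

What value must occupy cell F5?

Cell F5 itself could take any of {1, 3, 6, 8} by direct elimination.
Consider where 1 can go in box 5.
D4 is out (row 4 already has a 1).
F4 is out (row 4 already has a 1).
E5 is out (column E already has a 1).
D6 is out (row 6 already has a 1).
E6 is out (row 6 already has a 1).
So the only cell in box 5 that can hold 1 is F5.
Therefore F5 = 1.

1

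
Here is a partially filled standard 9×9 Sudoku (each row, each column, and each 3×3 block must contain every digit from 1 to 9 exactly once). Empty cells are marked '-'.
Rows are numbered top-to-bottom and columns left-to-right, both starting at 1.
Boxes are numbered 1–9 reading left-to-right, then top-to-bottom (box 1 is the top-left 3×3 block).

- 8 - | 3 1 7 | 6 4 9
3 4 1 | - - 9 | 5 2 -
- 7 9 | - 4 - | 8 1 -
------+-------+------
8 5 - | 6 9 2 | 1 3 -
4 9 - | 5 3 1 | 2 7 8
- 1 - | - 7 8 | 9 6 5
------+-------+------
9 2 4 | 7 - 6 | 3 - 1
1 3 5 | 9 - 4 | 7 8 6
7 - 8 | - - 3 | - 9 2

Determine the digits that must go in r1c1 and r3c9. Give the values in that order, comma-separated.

5,3

For r1c1:
  Consider where 5 can go in row 1.
  r1c3 is out (column 3 already has a 5).
  So the only cell in row 1 that can hold 5 is r1c1.
  So r1c1 = 5.
For r3c9:
  Row 3 already contains {1, 4, 7, 8, 9}.
  Column 9 already contains {1, 2, 5, 6, 8, 9}.
  Its 3×3 block (box 3) already contains {1, 2, 4, 5, 6, 8, 9}.
  The only value from 1–9 not eliminated is 3, so r3c9 = 3.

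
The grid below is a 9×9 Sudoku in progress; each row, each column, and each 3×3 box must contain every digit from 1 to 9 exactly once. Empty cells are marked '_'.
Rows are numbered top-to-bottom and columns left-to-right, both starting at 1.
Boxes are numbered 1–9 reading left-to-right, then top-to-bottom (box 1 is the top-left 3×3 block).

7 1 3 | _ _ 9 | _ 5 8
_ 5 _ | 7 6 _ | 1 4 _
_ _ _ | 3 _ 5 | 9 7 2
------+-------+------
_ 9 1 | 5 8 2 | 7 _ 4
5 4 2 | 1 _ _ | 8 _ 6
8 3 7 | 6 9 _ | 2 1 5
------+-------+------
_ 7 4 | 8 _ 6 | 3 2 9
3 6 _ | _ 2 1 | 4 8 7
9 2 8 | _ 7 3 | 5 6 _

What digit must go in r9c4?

4

Row 9 already contains {2, 3, 5, 6, 7, 8, 9}.
Column 4 already contains {1, 3, 5, 6, 7, 8}.
Its 3×3 block (box 8) already contains {1, 2, 3, 6, 7, 8}.
The only value from 1–9 not eliminated is 4, so r9c4 = 4.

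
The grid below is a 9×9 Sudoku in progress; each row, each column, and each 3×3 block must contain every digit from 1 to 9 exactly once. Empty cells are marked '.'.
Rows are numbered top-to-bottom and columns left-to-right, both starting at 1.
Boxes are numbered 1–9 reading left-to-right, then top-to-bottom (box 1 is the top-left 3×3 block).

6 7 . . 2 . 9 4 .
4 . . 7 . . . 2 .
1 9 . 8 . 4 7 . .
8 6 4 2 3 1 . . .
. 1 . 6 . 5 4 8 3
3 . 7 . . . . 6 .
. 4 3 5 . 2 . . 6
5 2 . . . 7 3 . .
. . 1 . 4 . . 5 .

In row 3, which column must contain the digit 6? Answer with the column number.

5

Consider where 6 can go in row 3.
r3c3 is out (box 1 already has a 6).
r3c8 is out (column 8 already has a 6).
r3c9 is out (column 9 already has a 6).
So the only cell in row 3 that can hold 6 is r3c5.
That is column 5.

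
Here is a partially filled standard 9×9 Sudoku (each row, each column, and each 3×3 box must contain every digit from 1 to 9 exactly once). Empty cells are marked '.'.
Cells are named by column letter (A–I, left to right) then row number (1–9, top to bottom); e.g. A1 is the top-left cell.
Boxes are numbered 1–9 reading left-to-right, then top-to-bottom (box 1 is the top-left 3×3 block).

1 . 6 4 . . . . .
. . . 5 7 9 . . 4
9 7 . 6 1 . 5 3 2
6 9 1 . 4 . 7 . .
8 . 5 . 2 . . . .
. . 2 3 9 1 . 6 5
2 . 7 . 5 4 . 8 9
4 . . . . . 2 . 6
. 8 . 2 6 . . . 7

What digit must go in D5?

Row 5 already contains {2, 5, 8}.
Column D already contains {2, 3, 4, 5, 6}.
Its 3×3 block (box 5) already contains {1, 2, 3, 4, 9}.
The only value from 1–9 not eliminated is 7, so D5 = 7.

7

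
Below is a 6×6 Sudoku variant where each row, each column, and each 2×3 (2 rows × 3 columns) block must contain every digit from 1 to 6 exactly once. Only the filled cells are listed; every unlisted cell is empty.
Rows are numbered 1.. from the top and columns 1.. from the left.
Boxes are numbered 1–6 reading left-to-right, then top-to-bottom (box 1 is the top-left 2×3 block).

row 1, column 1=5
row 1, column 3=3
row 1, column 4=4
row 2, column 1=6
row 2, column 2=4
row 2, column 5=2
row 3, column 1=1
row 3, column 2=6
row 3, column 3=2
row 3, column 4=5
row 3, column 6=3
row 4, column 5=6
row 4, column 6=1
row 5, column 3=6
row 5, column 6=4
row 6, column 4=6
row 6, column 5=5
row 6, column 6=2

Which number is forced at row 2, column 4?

Cell row 2, column 4 itself could take any of {1, 3} by direct elimination.
Consider where 3 can go in box 2.
row 1, column 5 is out (row 1 already has a 3).
row 1, column 6 is out (row 1 already has a 3).
row 2, column 6 is out (column 6 already has a 3).
So the only cell in box 2 that can hold 3 is row 2, column 4.
Therefore row 2, column 4 = 3.

3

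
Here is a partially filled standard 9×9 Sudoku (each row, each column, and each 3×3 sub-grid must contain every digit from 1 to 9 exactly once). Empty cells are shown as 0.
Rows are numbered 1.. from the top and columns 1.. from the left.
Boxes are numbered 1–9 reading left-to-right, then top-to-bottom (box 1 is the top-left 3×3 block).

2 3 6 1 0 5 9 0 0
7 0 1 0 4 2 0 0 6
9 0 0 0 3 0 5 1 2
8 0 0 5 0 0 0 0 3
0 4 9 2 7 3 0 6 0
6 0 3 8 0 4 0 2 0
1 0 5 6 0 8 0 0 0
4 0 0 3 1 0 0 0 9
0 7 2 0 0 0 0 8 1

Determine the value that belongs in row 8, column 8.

Cell row 8, column 8 itself could take any of {5, 7} by direct elimination.
Consider where 5 can go in column 8.
row 1, column 8 is out (row 1 already has a 5).
row 2, column 8 is out (box 3 already has a 5).
row 4, column 8 is out (row 4 already has a 5).
row 7, column 8 is out (row 7 already has a 5).
So the only cell in column 8 that can hold 5 is row 8, column 8.
Therefore row 8, column 8 = 5.

5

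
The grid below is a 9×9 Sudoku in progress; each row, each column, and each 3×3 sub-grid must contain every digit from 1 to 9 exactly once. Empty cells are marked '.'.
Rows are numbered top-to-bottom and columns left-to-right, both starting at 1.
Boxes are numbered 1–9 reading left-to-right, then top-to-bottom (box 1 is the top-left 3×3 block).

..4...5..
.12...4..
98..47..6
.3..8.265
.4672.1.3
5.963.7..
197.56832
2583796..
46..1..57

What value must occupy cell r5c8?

Cell r5c8 itself could take any of {8, 9} by direct elimination.
Consider where 9 can go in row 5.
r5c1 is out (column 1 already has a 9).
r5c6 is out (column 6 already has a 9).
So the only cell in row 5 that can hold 9 is r5c8.
Therefore r5c8 = 9.

9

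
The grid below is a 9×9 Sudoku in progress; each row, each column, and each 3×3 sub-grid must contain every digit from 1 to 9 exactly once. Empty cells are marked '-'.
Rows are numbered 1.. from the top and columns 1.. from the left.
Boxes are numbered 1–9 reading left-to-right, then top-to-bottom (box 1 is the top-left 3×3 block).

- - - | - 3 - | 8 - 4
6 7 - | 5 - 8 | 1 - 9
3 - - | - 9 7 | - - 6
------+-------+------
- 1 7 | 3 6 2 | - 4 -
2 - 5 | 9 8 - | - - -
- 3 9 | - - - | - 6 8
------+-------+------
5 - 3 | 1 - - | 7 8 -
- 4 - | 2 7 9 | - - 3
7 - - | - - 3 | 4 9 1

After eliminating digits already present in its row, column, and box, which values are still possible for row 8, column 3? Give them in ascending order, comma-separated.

Row 8 already contains {2, 3, 4, 7, 9}.
Column 3 already contains {3, 5, 7, 9}.
Its 3×3 block (box 7) already contains {3, 4, 5, 7}.
Removing those from 1–9 leaves {1, 6, 8} as the candidates for row 8, column 3.

1,6,8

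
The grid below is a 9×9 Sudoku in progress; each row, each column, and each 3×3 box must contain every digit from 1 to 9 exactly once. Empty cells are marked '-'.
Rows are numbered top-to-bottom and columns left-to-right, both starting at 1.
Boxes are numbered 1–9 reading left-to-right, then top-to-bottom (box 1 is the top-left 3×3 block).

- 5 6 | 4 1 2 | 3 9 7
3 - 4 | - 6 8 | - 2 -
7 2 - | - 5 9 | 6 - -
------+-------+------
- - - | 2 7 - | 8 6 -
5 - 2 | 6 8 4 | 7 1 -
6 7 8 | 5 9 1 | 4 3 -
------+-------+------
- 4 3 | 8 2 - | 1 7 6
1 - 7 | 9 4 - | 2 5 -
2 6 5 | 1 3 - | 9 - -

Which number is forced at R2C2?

Cell R2C2 itself could take any of {1, 9} by direct elimination.
Consider where 9 can go in row 2.
R2C4 is out (column 4 already has a 9).
R2C7 is out (column 7 already has a 9).
R2C9 is out (box 3 already has a 9).
So the only cell in row 2 that can hold 9 is R2C2.
Therefore R2C2 = 9.

9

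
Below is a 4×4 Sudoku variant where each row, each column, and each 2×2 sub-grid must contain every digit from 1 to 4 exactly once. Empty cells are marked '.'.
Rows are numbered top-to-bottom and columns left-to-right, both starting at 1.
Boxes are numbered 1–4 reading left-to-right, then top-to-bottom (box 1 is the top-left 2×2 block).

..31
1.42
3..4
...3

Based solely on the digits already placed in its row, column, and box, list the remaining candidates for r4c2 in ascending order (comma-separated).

Row 4 already contains {3}.
Column 2 already contains {}.
Its 2×2 block (box 3) already contains {3}.
Removing those from 1–4 leaves {1, 2, 4} as the candidates for r4c2.

1,2,4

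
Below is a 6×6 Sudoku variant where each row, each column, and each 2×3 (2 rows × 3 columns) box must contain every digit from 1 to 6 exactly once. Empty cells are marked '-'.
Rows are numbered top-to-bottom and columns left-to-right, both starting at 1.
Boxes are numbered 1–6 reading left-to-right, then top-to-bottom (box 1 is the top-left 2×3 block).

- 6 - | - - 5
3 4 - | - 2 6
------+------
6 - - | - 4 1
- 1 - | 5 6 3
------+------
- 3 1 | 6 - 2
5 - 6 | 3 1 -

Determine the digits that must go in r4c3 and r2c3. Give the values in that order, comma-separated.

4,5

For r4c3:
  Consider where 4 can go in column 3.
  r1c3 is out (box 1 already has a 4).
  r2c3 is out (row 2 already has a 4).
  r3c3 is out (row 3 already has a 4).
  So the only cell in column 3 that can hold 4 is r4c3.
  So r4c3 = 4.
For r2c3:
  Row 2 already contains {2, 3, 4, 6}.
  Column 3 already contains {1, 6}.
  Its 2×3 block (box 1) already contains {3, 4, 6}.
  The only value from 1–6 not eliminated is 5, so r2c3 = 5.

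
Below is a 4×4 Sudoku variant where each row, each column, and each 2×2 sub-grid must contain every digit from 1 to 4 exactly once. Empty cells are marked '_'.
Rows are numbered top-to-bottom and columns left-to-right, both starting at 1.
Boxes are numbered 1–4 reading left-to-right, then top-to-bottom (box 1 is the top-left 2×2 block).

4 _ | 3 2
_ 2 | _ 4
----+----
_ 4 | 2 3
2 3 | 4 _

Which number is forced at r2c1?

Cell r2c1 itself could take any of {1, 3} by direct elimination.
Consider where 3 can go in column 1.
r3c1 is out (row 3 already has a 3).
So the only cell in column 1 that can hold 3 is r2c1.
Therefore r2c1 = 3.

3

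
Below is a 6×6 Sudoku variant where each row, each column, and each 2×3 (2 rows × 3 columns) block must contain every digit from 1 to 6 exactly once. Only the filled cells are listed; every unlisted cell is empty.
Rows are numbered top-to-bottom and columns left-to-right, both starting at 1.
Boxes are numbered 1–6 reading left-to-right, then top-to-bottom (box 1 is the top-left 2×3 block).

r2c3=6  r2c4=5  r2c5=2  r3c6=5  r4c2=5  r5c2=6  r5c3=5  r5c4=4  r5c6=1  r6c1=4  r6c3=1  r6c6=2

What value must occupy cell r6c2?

3

Row 6 already contains {1, 2, 4}.
Column 2 already contains {5, 6}.
Its 2×3 block (box 5) already contains {1, 4, 5, 6}.
The only value from 1–6 not eliminated is 3, so r6c2 = 3.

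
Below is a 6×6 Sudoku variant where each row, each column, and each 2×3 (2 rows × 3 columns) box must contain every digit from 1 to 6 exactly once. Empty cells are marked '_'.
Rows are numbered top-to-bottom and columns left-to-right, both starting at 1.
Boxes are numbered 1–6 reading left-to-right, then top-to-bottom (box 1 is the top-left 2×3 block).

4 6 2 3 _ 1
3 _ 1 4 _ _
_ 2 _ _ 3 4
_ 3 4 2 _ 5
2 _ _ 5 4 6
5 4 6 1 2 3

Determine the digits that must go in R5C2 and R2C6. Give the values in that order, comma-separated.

1,2

For R5C2:
  Row 5 already contains {2, 4, 5, 6}.
  Column 2 already contains {2, 3, 4, 6}.
  Its 2×3 block (box 5) already contains {2, 4, 5, 6}.
  The only value from 1–6 not eliminated is 1, so R5C2 = 1.
For R2C6:
  Row 2 already contains {1, 3, 4}.
  Column 6 already contains {1, 3, 4, 5, 6}.
  Its 2×3 block (box 2) already contains {1, 3, 4}.
  The only value from 1–6 not eliminated is 2, so R2C6 = 2.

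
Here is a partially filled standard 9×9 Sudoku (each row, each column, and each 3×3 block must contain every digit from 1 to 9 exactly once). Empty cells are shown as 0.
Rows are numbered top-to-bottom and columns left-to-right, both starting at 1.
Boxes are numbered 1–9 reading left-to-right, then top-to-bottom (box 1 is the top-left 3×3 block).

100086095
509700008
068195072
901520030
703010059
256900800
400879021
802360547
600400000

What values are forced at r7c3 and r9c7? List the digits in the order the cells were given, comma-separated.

5,9

For r7c3:
  Row 7 already contains {1, 2, 4, 7, 8, 9}.
  Column 3 already contains {1, 2, 3, 6, 8, 9}.
  Its 3×3 block (box 7) already contains {2, 4, 6, 8}.
  The only value from 1–9 not eliminated is 5, so r7c3 = 5.
For r9c7:
  Consider where 9 can go in box 9.
  r7c7 is out (row 7 already has a 9).
  r9c8 is out (column 8 already has a 9).
  r9c9 is out (column 9 already has a 9).
  So the only cell in box 9 that can hold 9 is r9c7.
  So r9c7 = 9.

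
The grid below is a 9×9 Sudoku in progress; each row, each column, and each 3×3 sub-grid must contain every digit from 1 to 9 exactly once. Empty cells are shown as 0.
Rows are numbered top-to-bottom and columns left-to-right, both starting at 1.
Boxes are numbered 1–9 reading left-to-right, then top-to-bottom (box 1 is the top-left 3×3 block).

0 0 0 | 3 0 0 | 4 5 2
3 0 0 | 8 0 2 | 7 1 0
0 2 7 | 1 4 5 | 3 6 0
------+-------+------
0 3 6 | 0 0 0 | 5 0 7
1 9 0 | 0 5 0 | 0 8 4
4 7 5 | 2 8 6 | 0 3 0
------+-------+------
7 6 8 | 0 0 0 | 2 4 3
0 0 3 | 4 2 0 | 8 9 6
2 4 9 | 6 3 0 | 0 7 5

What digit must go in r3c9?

8

Cell r3c9 itself could take any of {8, 9} by direct elimination.
Consider where 8 can go in column 9.
r2c9 is out (row 2 already has a 8).
r6c9 is out (row 6 already has a 8).
So the only cell in column 9 that can hold 8 is r3c9.
Therefore r3c9 = 8.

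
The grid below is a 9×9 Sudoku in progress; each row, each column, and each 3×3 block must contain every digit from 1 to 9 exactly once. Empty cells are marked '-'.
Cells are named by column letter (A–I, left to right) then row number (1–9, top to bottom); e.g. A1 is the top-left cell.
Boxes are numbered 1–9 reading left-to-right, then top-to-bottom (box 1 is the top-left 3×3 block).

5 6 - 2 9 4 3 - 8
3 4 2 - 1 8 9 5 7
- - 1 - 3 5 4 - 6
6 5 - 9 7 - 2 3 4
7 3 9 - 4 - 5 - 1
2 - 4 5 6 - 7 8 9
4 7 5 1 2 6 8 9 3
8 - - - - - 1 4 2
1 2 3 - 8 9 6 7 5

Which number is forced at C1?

Row 1 already contains {2, 3, 4, 5, 6, 8, 9}.
Column C already contains {1, 2, 3, 4, 5, 9}.
Its 3×3 block (box 1) already contains {1, 2, 3, 4, 5, 6}.
The only value from 1–9 not eliminated is 7, so C1 = 7.

7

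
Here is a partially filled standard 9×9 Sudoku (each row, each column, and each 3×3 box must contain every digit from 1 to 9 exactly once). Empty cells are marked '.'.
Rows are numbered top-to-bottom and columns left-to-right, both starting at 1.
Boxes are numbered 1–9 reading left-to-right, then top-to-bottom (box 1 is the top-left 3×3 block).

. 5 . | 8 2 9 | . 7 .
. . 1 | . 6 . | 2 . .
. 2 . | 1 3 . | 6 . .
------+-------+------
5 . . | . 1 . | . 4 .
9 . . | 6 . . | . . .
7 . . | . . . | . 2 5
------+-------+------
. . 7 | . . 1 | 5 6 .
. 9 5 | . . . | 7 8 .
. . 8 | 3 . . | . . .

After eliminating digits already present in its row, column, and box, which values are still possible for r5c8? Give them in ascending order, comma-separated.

1,3

Row 5 already contains {6, 9}.
Column 8 already contains {2, 4, 6, 7, 8}.
Its 3×3 block (box 6) already contains {2, 4, 5}.
Removing those from 1–9 leaves {1, 3} as the candidates for r5c8.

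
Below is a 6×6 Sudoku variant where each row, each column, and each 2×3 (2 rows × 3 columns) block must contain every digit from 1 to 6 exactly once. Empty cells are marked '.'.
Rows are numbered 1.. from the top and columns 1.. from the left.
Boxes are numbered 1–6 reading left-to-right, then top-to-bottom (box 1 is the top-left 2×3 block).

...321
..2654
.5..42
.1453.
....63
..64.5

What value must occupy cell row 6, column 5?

1

Row 6 already contains {4, 5, 6}.
Column 5 already contains {2, 3, 4, 5, 6}.
Its 2×3 block (box 6) already contains {3, 4, 5, 6}.
The only value from 1–6 not eliminated is 1, so row 6, column 5 = 1.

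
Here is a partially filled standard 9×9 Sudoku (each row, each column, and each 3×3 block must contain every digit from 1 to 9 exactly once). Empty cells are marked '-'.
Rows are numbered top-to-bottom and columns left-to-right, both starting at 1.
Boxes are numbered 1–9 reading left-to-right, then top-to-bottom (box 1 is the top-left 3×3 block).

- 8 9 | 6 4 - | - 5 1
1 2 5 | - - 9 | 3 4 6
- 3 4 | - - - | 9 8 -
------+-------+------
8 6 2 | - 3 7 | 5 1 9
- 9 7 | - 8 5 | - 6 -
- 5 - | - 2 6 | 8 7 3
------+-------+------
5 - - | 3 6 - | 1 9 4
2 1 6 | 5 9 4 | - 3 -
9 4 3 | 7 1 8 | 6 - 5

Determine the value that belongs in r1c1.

Row 1 already contains {1, 4, 5, 6, 8, 9}.
Column 1 already contains {1, 2, 5, 8, 9}.
Its 3×3 block (box 1) already contains {1, 2, 3, 4, 5, 8, 9}.
The only value from 1–9 not eliminated is 7, so r1c1 = 7.

7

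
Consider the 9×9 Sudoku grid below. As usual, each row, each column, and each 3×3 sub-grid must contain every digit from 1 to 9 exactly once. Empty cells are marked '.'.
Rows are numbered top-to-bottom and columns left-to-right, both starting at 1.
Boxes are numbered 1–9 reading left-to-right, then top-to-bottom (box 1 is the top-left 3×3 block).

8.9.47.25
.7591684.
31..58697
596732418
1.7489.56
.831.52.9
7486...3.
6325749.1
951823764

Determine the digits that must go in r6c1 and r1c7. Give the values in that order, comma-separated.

4,1

For r6c1:
  Row 6 already contains {1, 2, 3, 5, 8, 9}.
  Column 1 already contains {1, 3, 5, 6, 7, 8, 9}.
  Its 3×3 block (box 4) already contains {1, 3, 5, 6, 7, 8, 9}.
  The only value from 1–9 not eliminated is 4, so r6c1 = 4.
For r1c7:
  Consider where 1 can go in box 3.
  r2c9 is out (row 2 already has a 1).
  So the only cell in box 3 that can hold 1 is r1c7.
  So r1c7 = 1.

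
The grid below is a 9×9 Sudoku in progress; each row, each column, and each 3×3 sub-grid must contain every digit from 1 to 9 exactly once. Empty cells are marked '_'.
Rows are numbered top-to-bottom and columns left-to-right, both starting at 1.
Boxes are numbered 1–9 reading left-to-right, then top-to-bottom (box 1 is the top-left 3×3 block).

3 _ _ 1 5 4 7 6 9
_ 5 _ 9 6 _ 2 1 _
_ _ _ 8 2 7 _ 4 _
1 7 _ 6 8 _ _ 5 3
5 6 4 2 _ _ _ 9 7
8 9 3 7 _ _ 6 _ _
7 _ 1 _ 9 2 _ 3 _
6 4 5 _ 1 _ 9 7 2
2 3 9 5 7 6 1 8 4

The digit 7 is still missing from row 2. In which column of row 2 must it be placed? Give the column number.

Consider where 7 can go in row 2.
R2C1 is out (column 1 already has a 7).
R2C6 is out (column 6 already has a 7).
R2C9 is out (column 9 already has a 7).
So the only cell in row 2 that can hold 7 is R2C3.
That is column 3.

3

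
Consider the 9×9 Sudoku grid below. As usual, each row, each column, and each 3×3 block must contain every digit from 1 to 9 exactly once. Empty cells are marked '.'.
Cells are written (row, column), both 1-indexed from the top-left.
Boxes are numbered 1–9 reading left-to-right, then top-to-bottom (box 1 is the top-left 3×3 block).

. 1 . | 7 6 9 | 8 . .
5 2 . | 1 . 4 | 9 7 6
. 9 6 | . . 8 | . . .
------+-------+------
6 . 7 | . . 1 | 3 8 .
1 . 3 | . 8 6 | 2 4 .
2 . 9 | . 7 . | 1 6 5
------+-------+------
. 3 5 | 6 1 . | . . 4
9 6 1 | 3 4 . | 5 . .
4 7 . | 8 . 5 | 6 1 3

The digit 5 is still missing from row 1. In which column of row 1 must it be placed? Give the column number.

Consider where 5 can go in row 1.
(1,1) is out (column 1 already has a 5).
(1,3) is out (column 3 already has a 5).
(1,9) is out (column 9 already has a 5).
So the only cell in row 1 that can hold 5 is (1,8).
That is column 8.

8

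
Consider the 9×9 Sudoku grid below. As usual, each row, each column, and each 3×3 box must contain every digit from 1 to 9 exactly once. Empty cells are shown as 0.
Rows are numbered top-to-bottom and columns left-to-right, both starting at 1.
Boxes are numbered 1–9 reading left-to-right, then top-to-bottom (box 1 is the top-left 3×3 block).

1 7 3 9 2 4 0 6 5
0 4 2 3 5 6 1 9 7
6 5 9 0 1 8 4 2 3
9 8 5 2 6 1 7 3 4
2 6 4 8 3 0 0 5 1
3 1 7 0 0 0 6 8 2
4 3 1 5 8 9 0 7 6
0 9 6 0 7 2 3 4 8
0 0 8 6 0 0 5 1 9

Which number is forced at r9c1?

7

Row 9 already contains {1, 5, 6, 8, 9}.
Column 1 already contains {1, 2, 3, 4, 6, 9}.
Its 3×3 block (box 7) already contains {1, 3, 4, 6, 8, 9}.
The only value from 1–9 not eliminated is 7, so r9c1 = 7.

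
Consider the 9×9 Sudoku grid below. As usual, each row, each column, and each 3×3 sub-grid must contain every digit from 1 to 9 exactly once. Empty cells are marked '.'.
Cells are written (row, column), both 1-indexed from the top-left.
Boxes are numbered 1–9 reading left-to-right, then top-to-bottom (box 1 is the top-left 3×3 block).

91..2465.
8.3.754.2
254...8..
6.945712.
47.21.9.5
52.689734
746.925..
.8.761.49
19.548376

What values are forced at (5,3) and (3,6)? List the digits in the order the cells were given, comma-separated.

For (5,3):
  Row 5 already contains {1, 2, 4, 5, 7, 9}.
  Column 3 already contains {3, 4, 6, 9}.
  Its 3×3 block (box 4) already contains {2, 4, 5, 6, 7, 9}.
  The only value from 1–9 not eliminated is 8, so (5,3) = 8.
For (3,6):
  Consider where 6 can go in row 3.
  (3,4) is out (column 4 already has a 6).
  (3,5) is out (column 5 already has a 6).
  (3,8) is out (box 3 already has a 6).
  (3,9) is out (column 9 already has a 6).
  So the only cell in row 3 that can hold 6 is (3,6).
  So (3,6) = 6.

8,6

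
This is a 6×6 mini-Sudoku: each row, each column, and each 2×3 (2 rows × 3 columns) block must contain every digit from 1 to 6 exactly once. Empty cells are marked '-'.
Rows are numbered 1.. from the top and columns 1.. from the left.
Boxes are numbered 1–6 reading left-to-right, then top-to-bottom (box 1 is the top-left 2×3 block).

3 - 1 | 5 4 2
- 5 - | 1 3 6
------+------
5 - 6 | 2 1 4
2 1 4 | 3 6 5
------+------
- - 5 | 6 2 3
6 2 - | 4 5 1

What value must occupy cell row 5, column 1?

Cell row 5, column 1 itself could take any of {1, 4} by direct elimination.
Consider where 1 can go in column 1.
row 2, column 1 is out (row 2 already has a 1).
So the only cell in column 1 that can hold 1 is row 5, column 1.
Therefore row 5, column 1 = 1.

1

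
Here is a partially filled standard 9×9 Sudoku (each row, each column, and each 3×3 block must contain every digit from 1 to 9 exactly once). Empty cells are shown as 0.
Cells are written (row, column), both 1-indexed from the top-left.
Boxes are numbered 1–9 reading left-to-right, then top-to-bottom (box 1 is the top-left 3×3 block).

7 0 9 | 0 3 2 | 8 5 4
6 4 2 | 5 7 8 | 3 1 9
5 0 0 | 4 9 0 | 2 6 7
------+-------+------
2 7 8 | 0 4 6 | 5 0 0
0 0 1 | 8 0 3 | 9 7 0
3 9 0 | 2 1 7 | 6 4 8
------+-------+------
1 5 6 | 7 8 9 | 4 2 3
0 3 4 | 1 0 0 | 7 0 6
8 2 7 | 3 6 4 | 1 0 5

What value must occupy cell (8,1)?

Row 8 already contains {1, 3, 4, 6, 7}.
Column 1 already contains {1, 2, 3, 5, 6, 7, 8}.
Its 3×3 block (box 7) already contains {1, 2, 3, 4, 5, 6, 7, 8}.
The only value from 1–9 not eliminated is 9, so (8,1) = 9.

9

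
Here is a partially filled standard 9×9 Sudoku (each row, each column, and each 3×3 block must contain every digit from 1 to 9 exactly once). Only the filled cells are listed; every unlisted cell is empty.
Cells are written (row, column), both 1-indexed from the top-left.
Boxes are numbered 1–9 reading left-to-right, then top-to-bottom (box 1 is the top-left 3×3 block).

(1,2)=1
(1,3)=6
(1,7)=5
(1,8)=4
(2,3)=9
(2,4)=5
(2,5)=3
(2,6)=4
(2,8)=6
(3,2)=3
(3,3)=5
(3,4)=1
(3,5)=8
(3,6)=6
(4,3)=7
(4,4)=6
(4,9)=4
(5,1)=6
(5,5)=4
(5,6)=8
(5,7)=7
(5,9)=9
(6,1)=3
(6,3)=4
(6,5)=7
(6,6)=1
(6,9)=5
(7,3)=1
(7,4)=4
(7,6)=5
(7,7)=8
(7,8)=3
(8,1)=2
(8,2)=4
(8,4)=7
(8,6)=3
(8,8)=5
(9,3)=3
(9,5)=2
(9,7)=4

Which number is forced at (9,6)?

Row 9 already contains {2, 3, 4}.
Column 6 already contains {1, 3, 4, 5, 6, 8}.
Its 3×3 block (box 8) already contains {2, 3, 4, 5, 7}.
The only value from 1–9 not eliminated is 9, so (9,6) = 9.

9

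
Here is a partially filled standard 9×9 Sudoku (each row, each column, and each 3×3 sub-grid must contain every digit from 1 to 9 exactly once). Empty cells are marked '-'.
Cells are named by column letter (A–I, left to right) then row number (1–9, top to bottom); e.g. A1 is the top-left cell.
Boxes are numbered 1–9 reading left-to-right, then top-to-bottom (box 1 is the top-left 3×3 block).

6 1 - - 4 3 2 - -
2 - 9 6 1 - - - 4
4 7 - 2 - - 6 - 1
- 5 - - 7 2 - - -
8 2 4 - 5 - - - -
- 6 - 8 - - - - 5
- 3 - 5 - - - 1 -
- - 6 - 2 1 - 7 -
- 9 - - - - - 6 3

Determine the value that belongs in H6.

2

Cell H6 itself could take any of {2, 3, 4, 9} by direct elimination.
Consider where 2 can go in row 6.
A6 is out (column A already has a 2).
C6 is out (box 4 already has a 2).
E6 is out (column E already has a 2).
F6 is out (column F already has a 2).
G6 is out (column G already has a 2).
So the only cell in row 6 that can hold 2 is H6.
Therefore H6 = 2.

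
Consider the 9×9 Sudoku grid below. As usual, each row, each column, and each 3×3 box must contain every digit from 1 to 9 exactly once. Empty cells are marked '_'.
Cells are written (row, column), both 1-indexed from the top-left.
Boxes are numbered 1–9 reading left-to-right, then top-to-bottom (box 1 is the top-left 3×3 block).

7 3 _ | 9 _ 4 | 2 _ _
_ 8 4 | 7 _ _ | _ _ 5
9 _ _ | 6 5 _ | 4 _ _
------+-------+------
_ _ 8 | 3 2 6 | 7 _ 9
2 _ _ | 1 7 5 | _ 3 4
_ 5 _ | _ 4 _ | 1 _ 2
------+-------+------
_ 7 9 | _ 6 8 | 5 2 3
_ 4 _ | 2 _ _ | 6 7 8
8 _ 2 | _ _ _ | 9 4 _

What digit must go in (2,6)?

2

Cell (2,6) itself could take any of {1, 2, 3} by direct elimination.
Consider where 2 can go in row 2.
(2,1) is out (column 1 already has a 2).
(2,5) is out (column 5 already has a 2).
(2,7) is out (column 7 already has a 2).
(2,8) is out (column 8 already has a 2).
So the only cell in row 2 that can hold 2 is (2,6).
Therefore (2,6) = 2.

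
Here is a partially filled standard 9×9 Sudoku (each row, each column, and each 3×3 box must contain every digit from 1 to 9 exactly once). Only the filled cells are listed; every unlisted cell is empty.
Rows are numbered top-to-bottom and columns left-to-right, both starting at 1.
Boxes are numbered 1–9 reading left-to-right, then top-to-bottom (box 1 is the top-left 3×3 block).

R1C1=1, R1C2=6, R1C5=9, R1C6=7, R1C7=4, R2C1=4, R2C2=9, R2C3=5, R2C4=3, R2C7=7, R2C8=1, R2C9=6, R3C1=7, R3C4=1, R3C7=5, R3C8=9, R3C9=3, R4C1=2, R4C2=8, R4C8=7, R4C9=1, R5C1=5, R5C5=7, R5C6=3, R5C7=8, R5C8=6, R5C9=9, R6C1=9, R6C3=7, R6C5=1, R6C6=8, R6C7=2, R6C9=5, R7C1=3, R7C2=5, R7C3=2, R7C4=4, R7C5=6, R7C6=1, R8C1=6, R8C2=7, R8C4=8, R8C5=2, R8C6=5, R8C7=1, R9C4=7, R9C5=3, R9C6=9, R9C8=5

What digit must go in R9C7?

6

Row 9 already contains {3, 5, 7, 9}.
Column 7 already contains {1, 2, 4, 5, 7, 8}.
Its 3×3 block (box 9) already contains {1, 5}.
The only value from 1–9 not eliminated is 6, so R9C7 = 6.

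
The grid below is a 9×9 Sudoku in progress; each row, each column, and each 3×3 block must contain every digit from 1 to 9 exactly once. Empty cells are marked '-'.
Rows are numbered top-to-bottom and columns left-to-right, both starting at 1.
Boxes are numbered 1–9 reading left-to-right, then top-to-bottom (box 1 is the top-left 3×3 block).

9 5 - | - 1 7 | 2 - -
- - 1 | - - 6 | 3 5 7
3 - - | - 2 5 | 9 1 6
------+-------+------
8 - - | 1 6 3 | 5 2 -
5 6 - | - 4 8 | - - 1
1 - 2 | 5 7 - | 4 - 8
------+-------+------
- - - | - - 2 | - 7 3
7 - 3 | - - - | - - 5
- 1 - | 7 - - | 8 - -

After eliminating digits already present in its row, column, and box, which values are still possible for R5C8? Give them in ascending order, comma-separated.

Row 5 already contains {1, 4, 5, 6, 8}.
Column 8 already contains {1, 2, 5, 7}.
Its 3×3 block (box 6) already contains {1, 2, 4, 5, 8}.
Removing those from 1–9 leaves {3, 9} as the candidates for R5C8.

3,9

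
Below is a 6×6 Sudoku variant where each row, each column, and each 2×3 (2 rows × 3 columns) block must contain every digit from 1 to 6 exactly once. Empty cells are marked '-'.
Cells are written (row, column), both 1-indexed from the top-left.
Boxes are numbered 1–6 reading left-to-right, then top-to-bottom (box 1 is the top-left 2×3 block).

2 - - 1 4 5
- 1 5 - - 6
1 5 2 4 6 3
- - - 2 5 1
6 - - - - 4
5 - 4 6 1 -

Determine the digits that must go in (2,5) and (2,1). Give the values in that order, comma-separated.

For (2,5):
  Consider where 2 can go in box 2.
  (2,4) is out (column 4 already has a 2).
  So the only cell in box 2 that can hold 2 is (2,5).
  So (2,5) = 2.
For (2,1):
  Consider where 4 can go in row 2.
  (2,4) is out (column 4 already has a 4).
  (2,5) is out (column 5 already has a 4).
  So the only cell in row 2 that can hold 4 is (2,1).
  So (2,1) = 4.

2,4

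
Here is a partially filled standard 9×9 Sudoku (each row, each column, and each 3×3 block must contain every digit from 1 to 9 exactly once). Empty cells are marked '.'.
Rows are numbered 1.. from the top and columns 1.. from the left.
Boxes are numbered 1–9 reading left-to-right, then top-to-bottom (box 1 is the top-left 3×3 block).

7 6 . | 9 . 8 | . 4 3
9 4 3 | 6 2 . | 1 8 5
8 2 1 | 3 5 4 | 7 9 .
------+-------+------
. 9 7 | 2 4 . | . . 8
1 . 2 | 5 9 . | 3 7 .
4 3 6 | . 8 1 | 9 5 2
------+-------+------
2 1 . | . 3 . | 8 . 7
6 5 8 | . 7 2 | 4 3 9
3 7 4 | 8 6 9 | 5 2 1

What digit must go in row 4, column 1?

5

Row 4 already contains {2, 4, 7, 8, 9}.
Column 1 already contains {1, 2, 3, 4, 6, 7, 8, 9}.
Its 3×3 block (box 4) already contains {1, 2, 3, 4, 6, 7, 9}.
The only value from 1–9 not eliminated is 5, so row 4, column 1 = 5.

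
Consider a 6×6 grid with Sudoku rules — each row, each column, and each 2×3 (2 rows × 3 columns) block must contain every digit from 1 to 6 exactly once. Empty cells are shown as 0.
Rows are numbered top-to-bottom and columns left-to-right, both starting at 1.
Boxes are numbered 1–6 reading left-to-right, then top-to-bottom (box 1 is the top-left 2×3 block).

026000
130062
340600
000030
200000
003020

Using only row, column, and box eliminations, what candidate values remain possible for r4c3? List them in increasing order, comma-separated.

Row 4 already contains {3}.
Column 3 already contains {3, 6}.
Its 2×3 block (box 3) already contains {3, 4}.
Removing those from 1–6 leaves {1, 2, 5} as the candidates for r4c3.

1,2,5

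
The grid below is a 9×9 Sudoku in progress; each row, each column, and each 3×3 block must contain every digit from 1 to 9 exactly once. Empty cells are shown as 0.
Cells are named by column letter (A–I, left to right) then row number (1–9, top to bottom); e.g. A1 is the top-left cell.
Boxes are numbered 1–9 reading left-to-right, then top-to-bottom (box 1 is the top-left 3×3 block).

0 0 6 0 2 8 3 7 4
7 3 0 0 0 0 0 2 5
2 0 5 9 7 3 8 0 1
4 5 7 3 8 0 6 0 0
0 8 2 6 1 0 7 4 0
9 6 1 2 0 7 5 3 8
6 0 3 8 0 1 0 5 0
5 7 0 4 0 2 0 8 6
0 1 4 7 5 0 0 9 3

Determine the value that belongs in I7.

Cell I7 itself could take any of {2, 7} by direct elimination.
Consider where 7 can go in row 7.
B7 is out (column B already has a 7).
E7 is out (column E already has a 7).
G7 is out (column G already has a 7).
So the only cell in row 7 that can hold 7 is I7.
Therefore I7 = 7.

7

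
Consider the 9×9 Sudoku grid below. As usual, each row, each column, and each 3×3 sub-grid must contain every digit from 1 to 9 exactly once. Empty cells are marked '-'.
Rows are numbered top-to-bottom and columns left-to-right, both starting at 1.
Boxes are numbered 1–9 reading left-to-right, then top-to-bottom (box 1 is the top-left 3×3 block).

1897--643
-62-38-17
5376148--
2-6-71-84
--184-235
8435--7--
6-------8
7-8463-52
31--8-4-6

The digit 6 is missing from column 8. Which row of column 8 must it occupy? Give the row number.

Consider where 6 can go in column 8.
R3C8 is out (row 3 already has a 6).
R7C8 is out (row 7 already has a 6).
R9C8 is out (row 9 already has a 6).
So the only cell in column 8 that can hold 6 is R6C8.
That is row 6.

6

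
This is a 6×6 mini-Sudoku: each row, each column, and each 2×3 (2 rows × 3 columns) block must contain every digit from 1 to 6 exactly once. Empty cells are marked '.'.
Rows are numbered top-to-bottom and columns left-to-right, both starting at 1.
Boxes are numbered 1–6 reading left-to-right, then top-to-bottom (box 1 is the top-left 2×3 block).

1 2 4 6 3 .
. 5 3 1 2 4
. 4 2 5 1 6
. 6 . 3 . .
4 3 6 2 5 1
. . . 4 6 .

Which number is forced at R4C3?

1

Cell R4C3 itself could take any of {1, 5} by direct elimination.
Consider where 1 can go in row 4.
R4C1 is out (column 1 already has a 1).
R4C5 is out (column 5 already has a 1).
R4C6 is out (column 6 already has a 1).
So the only cell in row 4 that can hold 1 is R4C3.
Therefore R4C3 = 1.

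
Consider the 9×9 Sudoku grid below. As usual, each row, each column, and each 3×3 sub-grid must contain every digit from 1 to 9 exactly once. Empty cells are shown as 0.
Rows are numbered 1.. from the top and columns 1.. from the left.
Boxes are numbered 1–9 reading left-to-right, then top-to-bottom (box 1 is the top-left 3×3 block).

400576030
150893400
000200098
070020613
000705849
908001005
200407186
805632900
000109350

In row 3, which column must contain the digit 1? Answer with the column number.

Consider where 1 can go in row 3.
row 3, column 1 is out (column 1 already has a 1).
row 3, column 2 is out (box 1 already has a 1).
row 3, column 3 is out (box 1 already has a 1).
row 3, column 6 is out (column 6 already has a 1).
row 3, column 7 is out (column 7 already has a 1).
So the only cell in row 3 that can hold 1 is row 3, column 5.
That is column 5.

5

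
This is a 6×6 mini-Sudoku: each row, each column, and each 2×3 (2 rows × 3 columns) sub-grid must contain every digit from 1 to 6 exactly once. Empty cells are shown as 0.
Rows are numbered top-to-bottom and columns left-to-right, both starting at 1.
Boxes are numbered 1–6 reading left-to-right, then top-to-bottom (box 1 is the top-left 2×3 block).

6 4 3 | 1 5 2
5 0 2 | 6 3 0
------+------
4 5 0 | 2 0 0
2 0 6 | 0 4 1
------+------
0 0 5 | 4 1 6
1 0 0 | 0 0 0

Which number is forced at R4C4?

Cell R4C4 itself could take any of {3, 5} by direct elimination.
Consider where 5 can go in row 4.
R4C2 is out (column 2 already has a 5).
So the only cell in row 4 that can hold 5 is R4C4.
Therefore R4C4 = 5.

5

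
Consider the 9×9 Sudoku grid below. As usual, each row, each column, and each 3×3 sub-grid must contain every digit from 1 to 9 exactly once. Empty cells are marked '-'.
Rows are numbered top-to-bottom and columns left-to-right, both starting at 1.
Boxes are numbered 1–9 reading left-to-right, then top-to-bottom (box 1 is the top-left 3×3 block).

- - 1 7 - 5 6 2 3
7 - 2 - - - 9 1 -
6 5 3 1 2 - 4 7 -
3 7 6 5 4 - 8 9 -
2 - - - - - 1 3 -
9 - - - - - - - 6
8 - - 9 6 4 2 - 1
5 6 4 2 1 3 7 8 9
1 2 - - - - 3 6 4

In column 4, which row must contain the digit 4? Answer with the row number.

2

Consider where 4 can go in column 4.
r5c4 is out (box 5 already has a 4).
r6c4 is out (box 5 already has a 4).
r9c4 is out (row 9 already has a 4).
So the only cell in column 4 that can hold 4 is r2c4.
That is row 2.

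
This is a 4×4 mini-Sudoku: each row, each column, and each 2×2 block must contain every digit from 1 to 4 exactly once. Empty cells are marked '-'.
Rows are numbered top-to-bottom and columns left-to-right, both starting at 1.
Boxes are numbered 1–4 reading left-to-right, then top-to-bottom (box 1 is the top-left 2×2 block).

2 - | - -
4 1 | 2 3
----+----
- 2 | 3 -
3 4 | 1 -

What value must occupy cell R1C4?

Cell R1C4 itself could take any of {1, 4} by direct elimination.
Consider where 1 can go in row 1.
R1C2 is out (column 2 already has a 1).
R1C3 is out (column 3 already has a 1).
So the only cell in row 1 that can hold 1 is R1C4.
Therefore R1C4 = 1.

1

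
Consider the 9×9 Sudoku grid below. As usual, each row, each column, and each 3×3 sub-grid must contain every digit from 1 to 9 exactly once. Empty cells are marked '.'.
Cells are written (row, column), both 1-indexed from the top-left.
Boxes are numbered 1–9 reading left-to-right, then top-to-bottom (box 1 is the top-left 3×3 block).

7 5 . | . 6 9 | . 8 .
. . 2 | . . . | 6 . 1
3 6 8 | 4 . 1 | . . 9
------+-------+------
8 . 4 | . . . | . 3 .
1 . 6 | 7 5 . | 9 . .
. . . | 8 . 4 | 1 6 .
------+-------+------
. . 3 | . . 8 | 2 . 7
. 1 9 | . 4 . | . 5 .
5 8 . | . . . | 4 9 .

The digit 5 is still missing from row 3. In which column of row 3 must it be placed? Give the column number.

7

Consider where 5 can go in row 3.
(3,5) is out (column 5 already has a 5).
(3,8) is out (column 8 already has a 5).
So the only cell in row 3 that can hold 5 is (3,7).
That is column 7.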